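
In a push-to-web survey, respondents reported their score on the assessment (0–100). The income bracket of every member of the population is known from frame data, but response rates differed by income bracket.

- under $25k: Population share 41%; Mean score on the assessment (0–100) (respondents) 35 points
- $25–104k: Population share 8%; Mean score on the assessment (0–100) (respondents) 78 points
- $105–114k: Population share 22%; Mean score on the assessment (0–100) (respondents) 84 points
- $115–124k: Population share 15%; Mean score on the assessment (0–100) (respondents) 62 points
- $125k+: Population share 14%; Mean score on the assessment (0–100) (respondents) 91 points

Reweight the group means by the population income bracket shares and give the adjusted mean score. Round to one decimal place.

61.1

Weight each group's respondent value by its population share:
  under $25k: 0.41 × 35 = 14.35
  $25–104k: 0.08 × 78 = 6.24
  $105–114k: 0.22 × 84 = 18.48
  $115–124k: 0.15 × 62 = 9.3
  $125k+: 0.14 × 91 = 12.74
Post-stratified estimate = 61.11 → 61.1.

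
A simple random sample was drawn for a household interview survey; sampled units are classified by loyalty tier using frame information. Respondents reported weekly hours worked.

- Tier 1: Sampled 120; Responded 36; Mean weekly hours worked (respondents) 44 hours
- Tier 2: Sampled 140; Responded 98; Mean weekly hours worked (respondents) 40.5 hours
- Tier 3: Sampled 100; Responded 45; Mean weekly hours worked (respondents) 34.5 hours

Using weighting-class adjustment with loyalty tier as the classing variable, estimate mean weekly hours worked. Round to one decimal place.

Class response rates: Tier 1 36/120 = 30%, Tier 2 98/140 = 70%, Tier 3 45/100 = 45%.
Weighting each respondent by the inverse class response rate inflates each class back to its sampled size, so the class weight is n_sampled:
  Tier 1: 120 × 44 = 5280
  Tier 2: 140 × 40.5 = 5670
  Tier 3: 100 × 34.5 = 3450
Adjusted estimate = 14,400 / 360 = 40 → 40.0.

40.0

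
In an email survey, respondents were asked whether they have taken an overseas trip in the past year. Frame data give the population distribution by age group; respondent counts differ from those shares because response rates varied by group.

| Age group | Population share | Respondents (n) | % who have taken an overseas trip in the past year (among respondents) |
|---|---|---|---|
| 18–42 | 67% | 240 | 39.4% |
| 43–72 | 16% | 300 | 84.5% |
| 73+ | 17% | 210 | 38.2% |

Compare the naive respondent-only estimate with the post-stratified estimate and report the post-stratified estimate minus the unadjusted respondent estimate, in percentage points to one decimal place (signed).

Unadjusted (pooled respondent) estimate weights by respondent counts:
  (240/750)×39.4 + (300/750)×84.5 + (210/750)×38.2 = 57.104%
Reweighting by population age group shares:
  0.67×39.4 + 0.16×84.5 + 0.17×38.2 = 46.412%
Difference = 46.412 − 57.104 = -10.692 pp.

-10.7 percentage points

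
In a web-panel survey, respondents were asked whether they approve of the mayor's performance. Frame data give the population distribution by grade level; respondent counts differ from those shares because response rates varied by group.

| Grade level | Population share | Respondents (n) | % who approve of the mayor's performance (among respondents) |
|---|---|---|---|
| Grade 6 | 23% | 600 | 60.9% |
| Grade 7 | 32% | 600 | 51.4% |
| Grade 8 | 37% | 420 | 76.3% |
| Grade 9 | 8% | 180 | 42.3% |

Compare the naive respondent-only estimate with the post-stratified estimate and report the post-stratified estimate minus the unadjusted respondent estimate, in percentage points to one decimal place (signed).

+2.6 percentage points

Unadjusted (pooled respondent) estimate weights by respondent counts:
  (600/1800)×60.9 + (600/1800)×51.4 + (420/1800)×76.3 + (180/1800)×42.3 = 59.4667%
Reweighting by population grade level shares:
  0.23×60.9 + 0.32×51.4 + 0.37×76.3 + 0.08×42.3 = 62.07%
Difference = 62.07 − 59.4667 = 2.6033 pp.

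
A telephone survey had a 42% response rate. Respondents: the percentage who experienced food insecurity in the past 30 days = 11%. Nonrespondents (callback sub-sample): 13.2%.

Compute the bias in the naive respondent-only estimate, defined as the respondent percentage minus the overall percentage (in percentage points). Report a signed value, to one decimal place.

Nonresponse fraction = 1 − 0.42 = 0.58.
Bias = (nonresponse fraction) × (respondent percentage − nonrespondent percentage)
     = 0.58 × (11 − 13.2) = 0.58 × -2.2 = -1.276.

-1.3 percentage points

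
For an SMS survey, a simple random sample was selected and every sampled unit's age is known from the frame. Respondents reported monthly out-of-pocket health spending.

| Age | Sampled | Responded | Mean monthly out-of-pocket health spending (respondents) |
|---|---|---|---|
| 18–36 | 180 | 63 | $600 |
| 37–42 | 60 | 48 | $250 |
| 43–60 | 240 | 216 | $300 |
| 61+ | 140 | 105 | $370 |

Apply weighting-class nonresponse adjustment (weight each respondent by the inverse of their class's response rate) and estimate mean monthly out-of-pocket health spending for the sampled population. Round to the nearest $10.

$400

Class response rates: 18–36 63/180 = 35%, 37–42 48/60 = 80%, 43–60 216/240 = 90%, 61+ 105/140 = 75%.
Each respondent's weight = sampled/responded in their class; summing within a class gives n_sampled, so:
  18–36: 180 × 600 = 108,000
  37–42: 60 × 250 = 15,000
  43–60: 240 × 300 = 72,000
  61+: 140 × 370 = 51,800
Adjusted estimate = 246,800 / 620 = 398.065 → $400.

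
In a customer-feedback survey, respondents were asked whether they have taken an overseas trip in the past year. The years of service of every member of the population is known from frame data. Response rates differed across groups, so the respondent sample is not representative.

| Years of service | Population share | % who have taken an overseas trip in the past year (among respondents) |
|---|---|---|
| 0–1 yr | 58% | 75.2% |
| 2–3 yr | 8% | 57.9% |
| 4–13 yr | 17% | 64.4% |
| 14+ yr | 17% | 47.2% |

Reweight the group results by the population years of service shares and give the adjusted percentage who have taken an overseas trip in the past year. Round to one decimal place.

67.2%

Post-stratification weights by population share, not respondent share:
  0–1 yr: 0.58 × 75.2 = 43.616
  2–3 yr: 0.08 × 57.9 = 4.632
  4–13 yr: 0.17 × 64.4 = 10.948
  14+ yr: 0.17 × 47.2 = 8.024
Post-stratified estimate = 67.22 → 67.2%.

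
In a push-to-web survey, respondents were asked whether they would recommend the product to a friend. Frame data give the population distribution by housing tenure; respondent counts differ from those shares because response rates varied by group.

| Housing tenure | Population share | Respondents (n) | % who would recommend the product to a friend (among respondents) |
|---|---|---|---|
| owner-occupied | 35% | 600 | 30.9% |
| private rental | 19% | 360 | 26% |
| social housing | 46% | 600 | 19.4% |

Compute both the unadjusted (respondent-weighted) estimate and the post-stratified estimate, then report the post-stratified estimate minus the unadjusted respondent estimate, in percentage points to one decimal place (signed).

Unadjusted (pooled respondent) estimate weights by respondent counts:
  (600/1560)×30.9 + (360/1560)×26 + (600/1560)×19.4 = 25.3462%
Post-stratifying to population shares instead:
  0.35×30.9 + 0.19×26 + 0.46×19.4 = 24.679%
Difference = 24.679 − 25.3462 = -0.6672 pp.

-0.7 percentage points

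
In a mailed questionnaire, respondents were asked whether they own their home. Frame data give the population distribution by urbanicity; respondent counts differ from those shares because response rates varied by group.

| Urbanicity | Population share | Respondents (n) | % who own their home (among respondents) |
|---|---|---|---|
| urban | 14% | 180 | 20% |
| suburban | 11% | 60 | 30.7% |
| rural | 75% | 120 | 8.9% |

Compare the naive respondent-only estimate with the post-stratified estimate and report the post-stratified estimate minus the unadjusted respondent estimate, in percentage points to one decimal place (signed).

-5.2 percentage points

Unadjusted (pooled respondent) estimate weights by respondent counts:
  (180/360)×20 + (60/360)×30.7 + (120/360)×8.9 = 18.0833%
Post-stratified estimate weights by population shares:
  0.14×20 + 0.11×30.7 + 0.75×8.9 = 12.852%
Difference = 12.852 − 18.0833 = -5.2313 pp.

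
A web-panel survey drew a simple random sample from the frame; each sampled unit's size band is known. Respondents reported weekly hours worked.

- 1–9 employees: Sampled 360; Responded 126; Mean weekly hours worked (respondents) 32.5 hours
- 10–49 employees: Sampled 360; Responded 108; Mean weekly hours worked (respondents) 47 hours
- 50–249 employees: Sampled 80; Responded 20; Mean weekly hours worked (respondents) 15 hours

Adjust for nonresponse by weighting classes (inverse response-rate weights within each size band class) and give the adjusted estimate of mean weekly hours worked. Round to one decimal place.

37.3

Response rates by class: 1–9 employees 126/360 = 35%, 10–49 employees 108/360 = 30%, 50–249 employees 20/80 = 25%.
Weighting each respondent by the inverse class response rate inflates each class back to its sampled size, so the class weight is n_sampled:
  1–9 employees: 360 × 32.5 = 11,700
  10–49 employees: 360 × 47 = 16,920
  50–249 employees: 80 × 15 = 1200
Adjusted estimate = 29,820 / 800 = 37.275 → 37.3.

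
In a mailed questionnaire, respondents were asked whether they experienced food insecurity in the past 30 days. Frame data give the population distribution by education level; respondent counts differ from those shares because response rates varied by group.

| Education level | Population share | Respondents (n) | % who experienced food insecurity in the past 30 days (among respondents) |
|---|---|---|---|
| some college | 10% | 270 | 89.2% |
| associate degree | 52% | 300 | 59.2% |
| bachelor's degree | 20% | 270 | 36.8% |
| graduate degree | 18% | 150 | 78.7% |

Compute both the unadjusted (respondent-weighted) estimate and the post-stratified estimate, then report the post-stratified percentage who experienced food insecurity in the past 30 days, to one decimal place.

61.2%

Unadjusted (pooled respondent) estimate weights by respondent counts:
  (270/990)×89.2 + (300/990)×59.2 + (270/990)×36.8 + (150/990)×78.7 = 64.2273%
Reweighting by population education level shares:
  0.1×89.2 + 0.52×59.2 + 0.2×36.8 + 0.18×78.7 = 61.23%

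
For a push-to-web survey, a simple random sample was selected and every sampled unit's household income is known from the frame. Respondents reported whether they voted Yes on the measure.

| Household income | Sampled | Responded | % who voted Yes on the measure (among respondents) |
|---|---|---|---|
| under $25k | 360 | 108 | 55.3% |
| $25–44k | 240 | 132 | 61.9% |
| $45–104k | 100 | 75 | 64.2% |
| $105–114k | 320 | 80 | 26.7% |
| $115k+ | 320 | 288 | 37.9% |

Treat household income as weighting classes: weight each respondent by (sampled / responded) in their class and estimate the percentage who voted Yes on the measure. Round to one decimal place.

46.2%

Response rates by class: under $25k 108/360 = 30%, $25–44k 132/240 = 55%, $45–104k 75/100 = 75%, $105–114k 80/320 = 25%, $115k+ 288/320 = 90%.
Each respondent's weight = sampled/responded in their class; summing within a class gives n_sampled, so:
  under $25k: 360 × 55.3 = 19,908
  $25–44k: 240 × 61.9 = 14,856
  $45–104k: 100 × 64.2 = 6420
  $105–114k: 320 × 26.7 = 8544
  $115k+: 320 × 37.9 = 12,128
Adjusted estimate = 61,856 / 1,340 = 46.1612 → 46.2%.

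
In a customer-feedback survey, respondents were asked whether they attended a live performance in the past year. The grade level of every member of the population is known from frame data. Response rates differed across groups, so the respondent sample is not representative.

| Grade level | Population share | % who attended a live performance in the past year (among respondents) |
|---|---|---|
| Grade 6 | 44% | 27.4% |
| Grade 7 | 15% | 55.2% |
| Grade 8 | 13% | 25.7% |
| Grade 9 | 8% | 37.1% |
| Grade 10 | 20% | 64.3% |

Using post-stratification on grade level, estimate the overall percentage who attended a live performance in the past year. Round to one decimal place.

Each cell contributes population-share × respondent value:
  Grade 6: 0.44 × 27.4 = 12.056
  Grade 7: 0.15 × 55.2 = 8.28
  Grade 8: 0.13 × 25.7 = 3.341
  Grade 9: 0.08 × 37.1 = 2.968
  Grade 10: 0.2 × 64.3 = 12.86
Post-stratified estimate = 39.505 → 39.5%.

39.5%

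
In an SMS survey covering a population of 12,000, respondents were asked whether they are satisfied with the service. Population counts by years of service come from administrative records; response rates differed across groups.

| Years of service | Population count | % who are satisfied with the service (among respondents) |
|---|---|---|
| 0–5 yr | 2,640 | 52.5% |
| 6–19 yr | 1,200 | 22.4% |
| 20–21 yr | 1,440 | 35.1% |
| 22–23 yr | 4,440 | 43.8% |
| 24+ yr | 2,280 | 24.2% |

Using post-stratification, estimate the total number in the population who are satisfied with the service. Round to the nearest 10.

4,660

Each cell contributes its population count × the respondent rate:
  0–5 yr: 2,640 × 52.5% = 1386
  6–19 yr: 1,200 × 22.4% = 268.8
  20–21 yr: 1,440 × 35.1% = 505.44
  22–23 yr: 4,440 × 43.8% = 1944.72
  24+ yr: 2,280 × 24.2% = 551.76
Estimated total = 4656.72 → 4,660.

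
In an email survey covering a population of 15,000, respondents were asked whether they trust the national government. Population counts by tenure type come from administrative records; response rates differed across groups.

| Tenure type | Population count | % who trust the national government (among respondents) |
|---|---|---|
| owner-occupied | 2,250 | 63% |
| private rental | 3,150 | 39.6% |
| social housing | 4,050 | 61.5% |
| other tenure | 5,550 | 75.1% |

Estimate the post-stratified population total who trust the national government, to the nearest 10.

9,320

Each cell contributes its population count × the respondent rate:
  owner-occupied: 2,250 × 63% = 1417.5
  private rental: 3,150 × 39.6% = 1247.4
  social housing: 4,050 × 61.5% = 2490.75
  other tenure: 5,550 × 75.1% = 4168.05
Estimated total = 9323.7 → 9,320.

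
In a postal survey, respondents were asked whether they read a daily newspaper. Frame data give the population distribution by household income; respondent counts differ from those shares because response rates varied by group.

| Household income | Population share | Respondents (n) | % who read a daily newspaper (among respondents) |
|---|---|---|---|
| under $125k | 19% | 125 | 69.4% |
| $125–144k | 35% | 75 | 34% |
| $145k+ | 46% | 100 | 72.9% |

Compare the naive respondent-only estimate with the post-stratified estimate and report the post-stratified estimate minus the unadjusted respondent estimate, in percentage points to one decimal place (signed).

Unadjusted (pooled respondent) estimate weights by respondent counts:
  (125/300)×69.4 + (75/300)×34 + (100/300)×72.9 = 61.7167%
Post-stratified estimate weights by population shares:
  0.19×69.4 + 0.35×34 + 0.46×72.9 = 58.62%
Difference = 58.62 − 61.7167 = -3.0967 pp.

-3.1 percentage points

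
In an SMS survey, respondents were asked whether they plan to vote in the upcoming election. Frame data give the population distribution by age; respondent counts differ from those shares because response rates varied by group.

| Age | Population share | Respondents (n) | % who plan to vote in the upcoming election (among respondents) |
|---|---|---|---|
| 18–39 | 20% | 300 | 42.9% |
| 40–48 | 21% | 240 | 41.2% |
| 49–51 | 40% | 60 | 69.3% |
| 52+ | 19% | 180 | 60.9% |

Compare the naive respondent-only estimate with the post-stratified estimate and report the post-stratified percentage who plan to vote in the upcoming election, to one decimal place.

Without adjustment, the pooled respondent share is:
  (300/780)×42.9 + (240/780)×41.2 + (60/780)×69.3 + (180/780)×60.9 = 48.5615%
Post-stratifying to population shares instead:
  0.2×42.9 + 0.21×41.2 + 0.4×69.3 + 0.19×60.9 = 56.523%

56.5%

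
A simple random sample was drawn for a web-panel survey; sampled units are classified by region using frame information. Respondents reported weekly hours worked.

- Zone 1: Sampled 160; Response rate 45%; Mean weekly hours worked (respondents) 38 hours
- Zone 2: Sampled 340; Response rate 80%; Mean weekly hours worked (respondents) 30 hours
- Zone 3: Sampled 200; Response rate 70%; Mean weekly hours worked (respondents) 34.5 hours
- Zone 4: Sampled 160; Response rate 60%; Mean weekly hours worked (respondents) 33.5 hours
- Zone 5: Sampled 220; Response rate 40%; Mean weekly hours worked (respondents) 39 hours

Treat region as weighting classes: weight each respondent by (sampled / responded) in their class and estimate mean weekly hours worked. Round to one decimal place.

Inverse-response-rate weighting restores each class to its sampled count, so class totals weight by n_sampled:
  Zone 1: 160 × 38 = 6080
  Zone 2: 340 × 30 = 10,200
  Zone 3: 200 × 34.5 = 6900
  Zone 4: 160 × 33.5 = 5360
  Zone 5: 220 × 39 = 8580
Adjusted estimate = 37,120 / 1,080 = 34.3704 → 34.4.

34.4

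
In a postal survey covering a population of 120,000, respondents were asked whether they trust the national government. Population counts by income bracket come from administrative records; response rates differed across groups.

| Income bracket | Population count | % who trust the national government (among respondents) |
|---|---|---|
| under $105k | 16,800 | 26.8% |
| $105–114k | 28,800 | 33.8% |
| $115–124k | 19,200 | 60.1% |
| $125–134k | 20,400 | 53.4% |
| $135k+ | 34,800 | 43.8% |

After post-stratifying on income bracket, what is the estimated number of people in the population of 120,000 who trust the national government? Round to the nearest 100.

51,900

Estimated count per cell = population count × respondent percentage:
  under $105k: 16,800 × 26.8% = 4502.4
  $105–114k: 28,800 × 33.8% = 9734.4
  $115–124k: 19,200 × 60.1% = 11539.2
  $125–134k: 20,400 × 53.4% = 10893.6
  $135k+: 34,800 × 43.8% = 15242.4
Estimated total = 51,912 → 51,900.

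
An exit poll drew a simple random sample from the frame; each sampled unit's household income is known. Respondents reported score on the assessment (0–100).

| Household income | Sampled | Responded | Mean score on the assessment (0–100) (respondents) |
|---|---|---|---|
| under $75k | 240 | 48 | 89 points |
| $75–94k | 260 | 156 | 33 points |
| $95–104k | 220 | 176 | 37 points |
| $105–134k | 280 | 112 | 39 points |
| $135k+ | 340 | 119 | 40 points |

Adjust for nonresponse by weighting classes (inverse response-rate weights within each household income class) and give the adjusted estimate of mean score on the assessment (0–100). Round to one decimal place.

46.7

Response rates by class: under $75k 48/240 = 20%, $75–94k 156/260 = 60%, $95–104k 176/220 = 80%, $105–134k 112/280 = 40%, $135k+ 119/340 = 35%.
Inverse-response-rate weighting restores each class to its sampled count, so class totals weight by n_sampled:
  under $75k: 240 × 89 = 21,360
  $75–94k: 260 × 33 = 8580
  $95–104k: 220 × 37 = 8140
  $105–134k: 280 × 39 = 10,920
  $135k+: 340 × 40 = 13,600
Adjusted estimate = 62,600 / 1,340 = 46.7164 → 46.7.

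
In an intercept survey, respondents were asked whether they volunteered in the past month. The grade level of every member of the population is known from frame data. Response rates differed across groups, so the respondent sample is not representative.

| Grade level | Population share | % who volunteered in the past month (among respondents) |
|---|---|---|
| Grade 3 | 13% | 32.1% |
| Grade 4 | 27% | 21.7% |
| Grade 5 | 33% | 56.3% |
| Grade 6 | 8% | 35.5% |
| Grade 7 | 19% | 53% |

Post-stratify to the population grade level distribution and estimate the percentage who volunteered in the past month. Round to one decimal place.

41.5%

Weight each group's respondent value by its population share:
  Grade 3: 0.13 × 32.1 = 4.173
  Grade 4: 0.27 × 21.7 = 5.859
  Grade 5: 0.33 × 56.3 = 18.579
  Grade 6: 0.08 × 35.5 = 2.84
  Grade 7: 0.19 × 53 = 10.07
Post-stratified estimate = 41.521 → 41.5%.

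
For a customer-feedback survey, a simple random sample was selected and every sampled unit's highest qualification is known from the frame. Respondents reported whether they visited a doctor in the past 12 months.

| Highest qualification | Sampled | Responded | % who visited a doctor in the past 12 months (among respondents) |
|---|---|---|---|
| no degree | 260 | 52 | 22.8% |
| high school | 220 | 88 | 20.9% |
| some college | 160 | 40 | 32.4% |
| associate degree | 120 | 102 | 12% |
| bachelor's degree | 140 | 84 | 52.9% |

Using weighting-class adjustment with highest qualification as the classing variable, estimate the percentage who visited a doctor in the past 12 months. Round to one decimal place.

27.3%

Class response rates: no degree 52/260 = 20%, high school 88/220 = 40%, some college 40/160 = 25%, associate degree 102/120 = 85%, bachelor's degree 84/140 = 60%.
With weight = n_sampled/n_responded per class, the weighted class total is n_sampled:
  no degree: 260 × 22.8 = 5928
  high school: 220 × 20.9 = 4598
  some college: 160 × 32.4 = 5184
  associate degree: 120 × 12 = 1440
  bachelor's degree: 140 × 52.9 = 7406
Adjusted estimate = 24,556 / 900 = 27.2844 → 27.3%.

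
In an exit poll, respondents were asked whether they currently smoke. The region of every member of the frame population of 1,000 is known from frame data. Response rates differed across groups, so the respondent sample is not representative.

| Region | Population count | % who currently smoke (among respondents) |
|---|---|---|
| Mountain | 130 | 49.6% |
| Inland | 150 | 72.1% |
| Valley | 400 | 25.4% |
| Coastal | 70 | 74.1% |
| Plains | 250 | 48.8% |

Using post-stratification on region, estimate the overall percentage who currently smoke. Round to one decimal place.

Each cell contributes population-share × respondent value:
  Mountain: (130/1,000) × 49.6 = 6.448
  Inland: (150/1,000) × 72.1 = 10.815
  Valley: (400/1,000) × 25.4 = 10.16
  Coastal: (70/1,000) × 74.1 = 5.187
  Plains: (250/1,000) × 48.8 = 12.2
Post-stratified estimate = 44.81 → 44.8%.

44.8%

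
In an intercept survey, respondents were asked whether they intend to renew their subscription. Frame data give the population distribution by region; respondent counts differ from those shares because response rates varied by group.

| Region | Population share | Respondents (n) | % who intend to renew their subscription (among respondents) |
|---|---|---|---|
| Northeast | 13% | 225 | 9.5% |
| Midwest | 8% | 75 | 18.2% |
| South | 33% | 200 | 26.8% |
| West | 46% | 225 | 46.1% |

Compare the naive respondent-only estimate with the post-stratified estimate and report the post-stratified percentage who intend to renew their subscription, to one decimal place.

32.7%

Naive respondent-only estimate (weights = respondent counts):
  (225/725)×9.5 + (75/725)×18.2 + (200/725)×26.8 + (225/725)×46.1 = 26.531%
Reweighting by population region shares:
  0.13×9.5 + 0.08×18.2 + 0.33×26.8 + 0.46×46.1 = 32.741%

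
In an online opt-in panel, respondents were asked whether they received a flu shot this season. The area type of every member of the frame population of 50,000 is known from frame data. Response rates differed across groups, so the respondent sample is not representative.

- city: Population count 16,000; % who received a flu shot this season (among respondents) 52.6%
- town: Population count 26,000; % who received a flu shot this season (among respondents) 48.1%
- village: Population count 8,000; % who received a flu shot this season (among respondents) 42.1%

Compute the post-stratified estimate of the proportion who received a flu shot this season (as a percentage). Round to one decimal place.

48.6%

Post-stratification weights by population share, not respondent share:
  city: (16,000/50,000) × 52.6 = 16.832
  town: (26,000/50,000) × 48.1 = 25.012
  village: (8,000/50,000) × 42.1 = 6.736
Post-stratified estimate = 48.58 → 48.6%.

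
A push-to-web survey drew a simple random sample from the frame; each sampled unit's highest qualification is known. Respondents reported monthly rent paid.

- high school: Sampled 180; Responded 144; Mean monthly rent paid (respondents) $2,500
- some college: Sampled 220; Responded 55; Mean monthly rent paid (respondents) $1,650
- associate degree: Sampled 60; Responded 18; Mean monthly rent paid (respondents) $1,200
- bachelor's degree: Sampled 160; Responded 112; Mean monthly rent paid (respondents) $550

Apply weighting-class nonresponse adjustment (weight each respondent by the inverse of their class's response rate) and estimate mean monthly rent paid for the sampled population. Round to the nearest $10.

Class response rates: high school 144/180 = 80%, some college 55/220 = 25%, associate degree 18/60 = 30%, bachelor's degree 112/160 = 70%.
Each respondent's weight = sampled/responded in their class; summing within a class gives n_sampled, so:
  high school: 180 × 2500 = 450,000
  some college: 220 × 1650 = 363,000
  associate degree: 60 × 1200 = 72,000
  bachelor's degree: 160 × 550 = 88,000
Adjusted estimate = 973,000 / 620 = 1569.35 → $1,570.

$1,570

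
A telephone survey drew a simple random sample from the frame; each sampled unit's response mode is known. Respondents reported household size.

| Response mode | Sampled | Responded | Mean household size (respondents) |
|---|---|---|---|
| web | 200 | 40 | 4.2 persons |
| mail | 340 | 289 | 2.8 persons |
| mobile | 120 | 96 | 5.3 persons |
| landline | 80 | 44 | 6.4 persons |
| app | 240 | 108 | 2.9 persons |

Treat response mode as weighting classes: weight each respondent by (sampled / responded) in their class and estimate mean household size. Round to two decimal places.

3.71

Response rates by class: web 40/200 = 20%, mail 289/340 = 85%, mobile 96/120 = 80%, landline 44/80 = 55%, app 108/240 = 45%.
With weight = n_sampled/n_responded per class, the weighted class total is n_sampled:
  web: 200 × 4.2 = 840
  mail: 340 × 2.8 = 952
  mobile: 120 × 5.3 = 636
  landline: 80 × 6.4 = 512
  app: 240 × 2.9 = 696
Adjusted estimate = 3636 / 980 = 3.7102 → 3.71.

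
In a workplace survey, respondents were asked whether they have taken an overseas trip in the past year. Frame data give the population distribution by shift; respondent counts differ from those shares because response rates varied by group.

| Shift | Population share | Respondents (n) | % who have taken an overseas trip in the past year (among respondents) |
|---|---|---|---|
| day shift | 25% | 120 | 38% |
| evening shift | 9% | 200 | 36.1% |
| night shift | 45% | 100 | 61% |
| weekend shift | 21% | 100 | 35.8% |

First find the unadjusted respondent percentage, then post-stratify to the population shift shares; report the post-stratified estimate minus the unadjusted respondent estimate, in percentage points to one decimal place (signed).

Unadjusted (pooled respondent) estimate weights by respondent counts:
  (120/520)×38 + (200/520)×36.1 + (100/520)×61 + (100/520)×35.8 = 41.2692%
Post-stratified estimate weights by population shares:
  0.25×38 + 0.09×36.1 + 0.45×61 + 0.21×35.8 = 47.717%
Difference = 47.717 − 41.2692 = 6.4478 pp.

+6.4 percentage points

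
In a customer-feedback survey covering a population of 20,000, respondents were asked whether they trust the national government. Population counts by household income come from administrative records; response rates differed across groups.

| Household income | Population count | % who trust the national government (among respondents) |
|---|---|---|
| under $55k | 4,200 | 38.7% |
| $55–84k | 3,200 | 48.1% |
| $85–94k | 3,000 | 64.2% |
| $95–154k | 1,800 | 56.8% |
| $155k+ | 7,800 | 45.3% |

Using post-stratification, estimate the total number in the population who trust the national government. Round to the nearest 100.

Apply each group's respondent rate to its population count:
  under $55k: 4,200 × 38.7% = 1625.4
  $55–84k: 3,200 × 48.1% = 1539.2
  $85–94k: 3,000 × 64.2% = 1926
  $95–154k: 1,800 × 56.8% = 1022.4
  $155k+: 7,800 × 45.3% = 3533.4
Estimated total = 9646.4 → 9,600.

9,600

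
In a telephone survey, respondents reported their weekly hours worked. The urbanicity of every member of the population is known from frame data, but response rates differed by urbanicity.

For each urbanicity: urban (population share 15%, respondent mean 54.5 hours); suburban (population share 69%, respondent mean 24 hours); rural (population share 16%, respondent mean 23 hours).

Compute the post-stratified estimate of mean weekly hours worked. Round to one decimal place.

Weight each group's respondent value by its population share:
  urban: 0.15 × 54.5 = 8.175
  suburban: 0.69 × 24 = 16.56
  rural: 0.16 × 23 = 3.68
Post-stratified estimate = 28.415 → 28.4.

28.4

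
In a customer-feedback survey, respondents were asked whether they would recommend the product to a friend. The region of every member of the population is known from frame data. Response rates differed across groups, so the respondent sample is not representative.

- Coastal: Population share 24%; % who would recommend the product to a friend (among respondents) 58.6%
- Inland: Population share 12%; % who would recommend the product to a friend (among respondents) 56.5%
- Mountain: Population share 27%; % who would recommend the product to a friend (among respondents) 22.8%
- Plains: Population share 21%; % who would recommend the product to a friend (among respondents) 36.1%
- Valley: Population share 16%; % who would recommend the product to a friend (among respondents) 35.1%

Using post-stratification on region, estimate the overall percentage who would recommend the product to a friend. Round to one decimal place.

40.2%

Post-stratification weights by population share, not respondent share:
  Coastal: 0.24 × 58.6 = 14.064
  Inland: 0.12 × 56.5 = 6.78
  Mountain: 0.27 × 22.8 = 6.156
  Plains: 0.21 × 36.1 = 7.581
  Valley: 0.16 × 35.1 = 5.616
Post-stratified estimate = 40.197 → 40.2%.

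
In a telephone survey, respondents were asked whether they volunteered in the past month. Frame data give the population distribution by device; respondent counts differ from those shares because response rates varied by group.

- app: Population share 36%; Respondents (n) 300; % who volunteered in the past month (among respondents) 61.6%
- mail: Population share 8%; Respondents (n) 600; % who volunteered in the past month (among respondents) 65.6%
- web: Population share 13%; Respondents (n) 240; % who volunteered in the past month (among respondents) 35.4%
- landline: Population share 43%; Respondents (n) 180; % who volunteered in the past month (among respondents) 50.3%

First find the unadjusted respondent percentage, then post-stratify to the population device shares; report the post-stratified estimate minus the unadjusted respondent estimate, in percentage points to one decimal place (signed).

Naive respondent-only estimate (weights = respondent counts):
  (300/1320)×61.6 + (600/1320)×65.6 + (240/1320)×35.4 + (180/1320)×50.3 = 57.1136%
Post-stratified estimate weights by population shares:
  0.36×61.6 + 0.08×65.6 + 0.13×35.4 + 0.43×50.3 = 53.655%
Difference = 53.655 − 57.1136 = -3.4586 pp.

-3.5 percentage points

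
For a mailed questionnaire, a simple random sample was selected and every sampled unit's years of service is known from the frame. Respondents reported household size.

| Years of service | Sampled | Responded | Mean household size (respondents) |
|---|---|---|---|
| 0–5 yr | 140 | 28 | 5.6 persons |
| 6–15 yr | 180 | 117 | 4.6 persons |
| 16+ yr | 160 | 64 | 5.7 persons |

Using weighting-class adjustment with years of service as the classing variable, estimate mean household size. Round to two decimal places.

5.26

Response rates by class: 0–5 yr 28/140 = 20%, 6–15 yr 117/180 = 65%, 16+ yr 64/160 = 40%.
Each respondent's weight = sampled/responded in their class; summing within a class gives n_sampled, so:
  0–5 yr: 140 × 5.6 = 784
  6–15 yr: 180 × 4.6 = 828
  16+ yr: 160 × 5.7 = 912
Adjusted estimate = 2524 / 480 = 5.25833 → 5.26.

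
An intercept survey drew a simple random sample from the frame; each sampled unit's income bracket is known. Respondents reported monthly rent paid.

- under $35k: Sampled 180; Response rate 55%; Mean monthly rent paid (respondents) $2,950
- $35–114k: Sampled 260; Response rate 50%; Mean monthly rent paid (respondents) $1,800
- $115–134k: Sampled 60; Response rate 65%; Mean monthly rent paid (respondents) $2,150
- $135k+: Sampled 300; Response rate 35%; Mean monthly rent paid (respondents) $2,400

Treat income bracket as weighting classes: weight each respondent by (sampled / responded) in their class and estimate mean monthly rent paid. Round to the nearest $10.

Weighting each respondent by the inverse class response rate inflates each class back to its sampled size, so the class weight is n_sampled:
  under $35k: 180 × 2950 = 531,000
  $35–114k: 260 × 1800 = 468,000
  $115–134k: 60 × 2150 = 129,000
  $135k+: 300 × 2400 = 720,000
Adjusted estimate = 1,848,000 / 800 = 2310 → $2,310.

$2,310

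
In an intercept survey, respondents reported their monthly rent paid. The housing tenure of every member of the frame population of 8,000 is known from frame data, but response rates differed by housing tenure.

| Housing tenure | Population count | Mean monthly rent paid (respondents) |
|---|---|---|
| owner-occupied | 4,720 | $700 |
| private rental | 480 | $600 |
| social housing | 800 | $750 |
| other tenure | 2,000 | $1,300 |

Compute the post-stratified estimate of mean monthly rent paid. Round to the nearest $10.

Each cell contributes population-share × respondent value:
  owner-occupied: (4,720/8,000) × 700 = 413
  private rental: (480/8,000) × 600 = 36
  social housing: (800/8,000) × 750 = 75
  other tenure: (2,000/8,000) × 1300 = 325
Post-stratified estimate = 849 → $850.

$850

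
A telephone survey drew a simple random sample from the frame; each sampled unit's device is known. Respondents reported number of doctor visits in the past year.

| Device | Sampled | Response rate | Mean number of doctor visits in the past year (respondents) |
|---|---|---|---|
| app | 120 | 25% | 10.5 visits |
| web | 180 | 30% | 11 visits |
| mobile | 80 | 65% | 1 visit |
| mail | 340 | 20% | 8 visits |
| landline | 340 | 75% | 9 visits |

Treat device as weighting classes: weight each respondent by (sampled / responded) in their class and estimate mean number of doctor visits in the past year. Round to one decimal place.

8.6

With weight = n_sampled/n_responded per class, the weighted class total is n_sampled:
  app: 120 × 10.5 = 1260
  web: 180 × 11 = 1980
  mobile: 80 × 1 = 80
  mail: 340 × 8 = 2720
  landline: 340 × 9 = 3060
Adjusted estimate = 9100 / 1,060 = 8.58491 → 8.6.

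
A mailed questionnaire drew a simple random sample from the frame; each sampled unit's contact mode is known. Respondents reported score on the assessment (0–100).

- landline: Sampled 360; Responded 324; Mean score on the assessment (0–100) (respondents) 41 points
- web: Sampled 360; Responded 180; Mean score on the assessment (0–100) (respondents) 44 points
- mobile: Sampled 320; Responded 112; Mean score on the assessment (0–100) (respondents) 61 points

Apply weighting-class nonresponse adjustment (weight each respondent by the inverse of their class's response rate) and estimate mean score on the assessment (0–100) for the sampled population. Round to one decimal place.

Response rates by class: landline 324/360 = 90%, web 180/360 = 50%, mobile 112/320 = 35%.
Weighting each respondent by the inverse class response rate inflates each class back to its sampled size, so the class weight is n_sampled:
  landline: 360 × 41 = 14,760
  web: 360 × 44 = 15,840
  mobile: 320 × 61 = 19,520
Adjusted estimate = 50,120 / 1,040 = 48.1923 → 48.2.

48.2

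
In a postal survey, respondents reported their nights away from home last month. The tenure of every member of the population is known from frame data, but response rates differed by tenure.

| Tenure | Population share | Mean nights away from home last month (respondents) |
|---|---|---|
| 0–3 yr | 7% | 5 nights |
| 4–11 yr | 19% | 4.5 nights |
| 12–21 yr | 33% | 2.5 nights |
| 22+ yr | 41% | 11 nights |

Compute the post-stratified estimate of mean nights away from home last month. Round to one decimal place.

6.5

Reweight to the known tenure distribution:
  0–3 yr: 0.07 × 5 = 0.35
  4–11 yr: 0.19 × 4.5 = 0.855
  12–21 yr: 0.33 × 2.5 = 0.825
  22+ yr: 0.41 × 11 = 4.51
Post-stratified estimate = 6.54 → 6.5.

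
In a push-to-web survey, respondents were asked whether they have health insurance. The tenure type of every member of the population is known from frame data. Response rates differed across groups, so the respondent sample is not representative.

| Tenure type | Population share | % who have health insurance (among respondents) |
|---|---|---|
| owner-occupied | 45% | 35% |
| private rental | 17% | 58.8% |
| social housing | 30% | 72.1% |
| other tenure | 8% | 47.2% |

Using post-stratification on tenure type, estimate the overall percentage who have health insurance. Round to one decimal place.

51.2%

Post-stratification weights by population share, not respondent share:
  owner-occupied: 0.45 × 35 = 15.75
  private rental: 0.17 × 58.8 = 9.996
  social housing: 0.3 × 72.1 = 21.63
  other tenure: 0.08 × 47.2 = 3.776
Post-stratified estimate = 51.152 → 51.2%.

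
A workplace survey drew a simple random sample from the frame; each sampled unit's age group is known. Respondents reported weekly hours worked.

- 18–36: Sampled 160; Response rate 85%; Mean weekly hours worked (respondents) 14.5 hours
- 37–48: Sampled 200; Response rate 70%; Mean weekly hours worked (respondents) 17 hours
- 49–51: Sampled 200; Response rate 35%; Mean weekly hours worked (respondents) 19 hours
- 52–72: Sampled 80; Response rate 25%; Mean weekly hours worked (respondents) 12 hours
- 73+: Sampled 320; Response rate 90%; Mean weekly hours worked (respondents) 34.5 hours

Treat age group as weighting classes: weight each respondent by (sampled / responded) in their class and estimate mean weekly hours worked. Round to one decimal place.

With weight = n_sampled/n_responded per class, the weighted class total is n_sampled:
  18–36: 160 × 14.5 = 2320
  37–48: 200 × 17 = 3400
  49–51: 200 × 19 = 3800
  52–72: 80 × 12 = 960
  73+: 320 × 34.5 = 11,040
Adjusted estimate = 21,520 / 960 = 22.4167 → 22.4.

22.4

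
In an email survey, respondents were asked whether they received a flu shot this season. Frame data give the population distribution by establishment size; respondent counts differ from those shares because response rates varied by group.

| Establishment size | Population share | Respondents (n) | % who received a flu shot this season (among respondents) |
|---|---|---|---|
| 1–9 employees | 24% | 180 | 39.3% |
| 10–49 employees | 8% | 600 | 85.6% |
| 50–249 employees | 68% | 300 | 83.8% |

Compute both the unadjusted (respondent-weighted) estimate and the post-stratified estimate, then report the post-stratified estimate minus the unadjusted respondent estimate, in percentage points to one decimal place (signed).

-4.1 percentage points

Unadjusted (pooled respondent) estimate weights by respondent counts:
  (180/1080)×39.3 + (600/1080)×85.6 + (300/1080)×83.8 = 77.3833%
Post-stratified estimate weights by population shares:
  0.24×39.3 + 0.08×85.6 + 0.68×83.8 = 73.264%
Difference = 73.264 − 77.3833 = -4.1193 pp.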